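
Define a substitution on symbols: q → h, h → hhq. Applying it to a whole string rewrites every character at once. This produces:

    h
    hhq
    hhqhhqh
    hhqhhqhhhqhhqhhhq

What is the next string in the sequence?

hhqhhqhhhqhhqhhhqhhqhhqhhhqhhqhhhqhhqhhqh

Applying the rule to each of the 17 symbols of hhqhhqhhhqhhqhhhq gives the pieces hhq hhq h hhq hhq h hhq hhq hhq h hhq hhq h hhq hhq hhq h, which concatenate to the answer.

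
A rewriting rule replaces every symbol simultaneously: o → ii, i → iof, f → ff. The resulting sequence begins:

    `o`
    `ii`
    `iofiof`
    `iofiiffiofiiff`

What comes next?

iofiiffiofiofffffiofiiffiofiofffff

Applying the rule to each of the 14 symbols of iofiiffiofiiff gives the pieces iof ii ff iof iof ff ff iof ii ff iof iof ff ff, which concatenate to the answer.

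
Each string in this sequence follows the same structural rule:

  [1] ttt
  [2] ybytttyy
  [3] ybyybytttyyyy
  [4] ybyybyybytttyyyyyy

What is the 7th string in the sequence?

ybyybyybyybyybyybytttyyyyyyyyyyyy

Each term wraps the previous one in yby on the left and yy on the right.
From ybyybyybytttyyyyyy, 3 further steps: ybyybyybytttyyyyyy → ybyybyybyybytttyyyyyyyy → ybyybyybyybyybytttyyyyyyyyyy → (answer).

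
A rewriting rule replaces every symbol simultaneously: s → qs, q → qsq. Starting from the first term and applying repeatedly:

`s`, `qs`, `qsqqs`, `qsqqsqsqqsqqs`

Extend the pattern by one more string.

Rewriting the 13 symbols of qsqqsqsqqsqqs one by one yields qsq qs qsq qsq qs qsq qs qsq qsq qs qsq qsq qs; concatenated:

qsqqsqsqqsqqsqsqqsqsqqsqqsqsqqsqqs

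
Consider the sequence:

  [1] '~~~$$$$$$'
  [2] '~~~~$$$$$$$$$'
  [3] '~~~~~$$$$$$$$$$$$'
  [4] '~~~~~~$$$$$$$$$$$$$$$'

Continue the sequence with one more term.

~~~~~~~$$$$$$$$$$$$$$$$$$

Reading off run lengths: ~ runs 3, 4, 5, 6; $ runs 6, 9, 12, 15 — each is linear in n, where the shown terms are n = 2, 3, 4, 5.
At n = 6 the blocks have lengths 7, 18.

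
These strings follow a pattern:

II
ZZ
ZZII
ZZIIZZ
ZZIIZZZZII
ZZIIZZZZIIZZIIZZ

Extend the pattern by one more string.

Each term (from the third on) is the previous term followed by the one before it: term 3 = ZZ·II = ZZII.
The next term joins ZZIIZZZZIIZZIIZZ and ZZIIZZZZII.

ZZIIZZZZIIZZIIZZZZIIZZZZII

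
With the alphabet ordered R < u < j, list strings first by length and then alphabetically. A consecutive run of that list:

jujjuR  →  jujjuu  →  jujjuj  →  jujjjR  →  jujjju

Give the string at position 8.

jjRRRu

Continuing the enumeration 3 steps past jujjju: jujjju → jujjjj → jjRRRR → (answer).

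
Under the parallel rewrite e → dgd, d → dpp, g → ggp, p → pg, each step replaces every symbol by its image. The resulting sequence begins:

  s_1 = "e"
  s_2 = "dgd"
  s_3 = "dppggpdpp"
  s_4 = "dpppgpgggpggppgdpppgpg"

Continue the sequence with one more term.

Rewriting the 22 symbols of dpppgpgggpggppgdpppgpg one by one yields dpp pg pg pg ggp pg ggp ggp ggp pg ggp ggp pg pg ggp dpp pg pg pg ggp pg ggp; concatenated:

dpppgpgpgggppgggpggpggppgggpggppgpgggpdpppgpgpgggppgggp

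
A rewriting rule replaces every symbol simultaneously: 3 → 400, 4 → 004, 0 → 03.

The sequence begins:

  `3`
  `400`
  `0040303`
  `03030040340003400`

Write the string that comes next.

03400034000303004034000040303034000040303

φ(03030040340003400) expands symbol-by-symbol to 03 400 03 400 03 03 004 03 400 004 03 03 03 400 004 03 03; joining the 17 pieces gives the next term.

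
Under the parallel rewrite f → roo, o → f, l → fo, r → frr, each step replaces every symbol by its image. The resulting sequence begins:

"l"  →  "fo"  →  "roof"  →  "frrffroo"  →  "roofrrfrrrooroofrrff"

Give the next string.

Applying the rule to each of the 20 symbols of roofrrfrrrooroofrrff gives the pieces frr f f roo frr frr roo frr frr frr f f frr f f roo frr frr roo roo, which concatenate to the answer.

frrffroofrrfrrroofrrfrrfrrfffrrffroofrrfrrrooroo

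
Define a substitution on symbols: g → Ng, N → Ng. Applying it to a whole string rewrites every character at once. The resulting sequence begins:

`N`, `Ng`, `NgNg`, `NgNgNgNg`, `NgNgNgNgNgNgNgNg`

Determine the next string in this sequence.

φ(NgNgNgNgNgNgNgNg) expands symbol-by-symbol to Ng Ng Ng Ng Ng Ng Ng Ng Ng Ng Ng Ng Ng Ng Ng Ng; joining the 16 pieces gives the next term.

NgNgNgNgNgNgNgNgNgNgNgNgNgNgNgNg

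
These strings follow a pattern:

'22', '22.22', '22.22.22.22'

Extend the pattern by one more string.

s(k+1) = s(k)·.·s(k) — each term doubles the last with '.' between the halves.
Doubling 22.22.22.22 with '.' between the halves:

22.22.22.22.22.22.22.22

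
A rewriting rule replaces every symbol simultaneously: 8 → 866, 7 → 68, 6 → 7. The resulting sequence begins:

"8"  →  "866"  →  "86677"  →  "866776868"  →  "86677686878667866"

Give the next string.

Replace each of the 17 characters of 86677686878667866 in place — 866 7 7 68 68 7 866 7 866 68 866 7 7 68 866 7 7 — and concatenate.

8667768687866786668866776886677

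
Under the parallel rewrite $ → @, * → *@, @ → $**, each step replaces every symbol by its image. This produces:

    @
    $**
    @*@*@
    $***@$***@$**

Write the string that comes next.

Rewriting the 13 symbols of $***@$***@$** one by one yields @ *@ *@ *@ $** @ *@ *@ *@ $** @ *@ *@; concatenated:

@*@*@*@$**@*@*@*@$**@*@*@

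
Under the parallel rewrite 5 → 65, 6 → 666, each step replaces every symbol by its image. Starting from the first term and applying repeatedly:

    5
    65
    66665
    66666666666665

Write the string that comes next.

φ(66666666666665) expands symbol-by-symbol to 666 666 666 666 666 666 666 666 666 666 666 666 666 65; joining the 14 pieces gives the next term.

66666666666666666666666666666666666666665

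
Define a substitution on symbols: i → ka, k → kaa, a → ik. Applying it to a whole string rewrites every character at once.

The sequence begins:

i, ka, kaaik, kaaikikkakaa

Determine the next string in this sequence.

kaaikikkakaakakaakaaikkaaikik

Expanding kaaikikkakaa: k→kaa, a→ik, a→ik, i→ka, k→kaa, i→ka, k→kaa, k→kaa, a→ik, k→kaa, a→ik, a→ik. Concatenated: kaa ik ik ka kaa ka kaa kaa ik kaa ik ik.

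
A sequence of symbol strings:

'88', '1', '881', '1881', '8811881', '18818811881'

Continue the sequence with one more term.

From term 3 onward, concatenate the second-to-last term with the last: 88·1 = 881, 1·881 = 1881, …
So term 7 is 8811881·18818811881.

881188118818811881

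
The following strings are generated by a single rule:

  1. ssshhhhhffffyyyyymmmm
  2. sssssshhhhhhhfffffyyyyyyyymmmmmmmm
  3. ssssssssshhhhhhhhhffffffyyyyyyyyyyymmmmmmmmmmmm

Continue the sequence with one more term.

sssssssssssshhhhhhhhhhhfffffffyyyyyyyyyyyyyymmmmmmmmmmmmmmmm

Each string has the form s^{3n} h^{2n+3} f^{n+3} y^{3n+2} m^{4n} (n = 1, 2, …).
Setting n = 4 gives 12, 11, 7, 14, 16 characters in each block.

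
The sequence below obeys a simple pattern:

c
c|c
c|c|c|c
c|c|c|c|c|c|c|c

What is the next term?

s(k+1) = s(k)·|·s(k) — each term doubles the last with '|' between the halves.
Doubling c|c|c|c|c|c|c|c with '|' between the halves:

c|c|c|c|c|c|c|c|c|c|c|c|c|c|c|c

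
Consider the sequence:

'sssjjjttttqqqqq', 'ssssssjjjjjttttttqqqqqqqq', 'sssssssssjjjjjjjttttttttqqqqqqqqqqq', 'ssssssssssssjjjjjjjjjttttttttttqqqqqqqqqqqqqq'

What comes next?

sssssssssssssssjjjjjjjjjjjttttttttttttqqqqqqqqqqqqqqqqq

Each string has the form s^{3n} j^{2n+1} t^{2n+2} q^{3n+2} (n = 1, 2, …).
At n = 5 the blocks have lengths 15, 11, 12, 17.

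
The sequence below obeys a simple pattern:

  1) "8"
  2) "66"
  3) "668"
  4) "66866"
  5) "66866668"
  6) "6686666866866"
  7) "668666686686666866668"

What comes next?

Each term (from the third on) is the previous term followed by the one before it: term 3 = 66·8 = 668.
Continuing: 668666686686666866668 · 6686666866866 gives term 8.

6686666866866668666686686666866866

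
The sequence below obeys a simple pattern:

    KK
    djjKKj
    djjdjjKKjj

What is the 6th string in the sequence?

djjdjjdjjdjjdjjKKjjjjj

Each term wraps the previous one in djj on the left and j on the right.
From djjdjjKKjj, 3 further steps: djjdjjKKjj → djjdjjdjjKKjjj → djjdjjdjjdjjKKjjjj → (answer).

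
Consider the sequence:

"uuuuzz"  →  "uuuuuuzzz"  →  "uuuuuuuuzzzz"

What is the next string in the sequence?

Term n consists of 2n u's, followed by n z's, where the shown terms are n = 2, 3, 4.
For the next term, n = 5, so the run lengths are 10, 5.

uuuuuuuuuuzzzzz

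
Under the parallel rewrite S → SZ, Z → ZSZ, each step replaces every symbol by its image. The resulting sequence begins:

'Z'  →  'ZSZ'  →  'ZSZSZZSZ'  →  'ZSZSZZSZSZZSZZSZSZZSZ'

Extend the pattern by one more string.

Rewriting the 21 symbols of ZSZSZZSZSZZSZZSZSZZSZ one by one yields ZSZ SZ ZSZ SZ ZSZ ZSZ SZ ZSZ SZ ZSZ ZSZ SZ ZSZ ZSZ SZ ZSZ SZ ZSZ ZSZ SZ ZSZ; concatenated:

ZSZSZZSZSZZSZZSZSZZSZSZZSZZSZSZZSZZSZSZZSZSZZSZZSZSZZSZ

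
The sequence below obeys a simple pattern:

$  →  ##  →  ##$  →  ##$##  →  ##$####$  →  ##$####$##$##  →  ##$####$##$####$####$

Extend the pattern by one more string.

##$####$##$####$####$##$####$##$##

This is a Fibonacci-style word recurrence s(k) = s(k−1)·s(k−2): e.g. ##·$ = ##$.
So term 8 is ##$####$##$####$####$·##$####$##$##.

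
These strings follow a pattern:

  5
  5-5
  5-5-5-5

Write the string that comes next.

Each string is two copies of the previous one joined by '-'.
Doubling 5-5-5-5 with '-' between the halves:

5-5-5-5-5-5-5-5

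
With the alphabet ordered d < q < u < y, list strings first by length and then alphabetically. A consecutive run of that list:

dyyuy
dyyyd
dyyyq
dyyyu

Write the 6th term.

qdddd

Advancing 2 positions from dyyyu through dyyyu → dyyyy reaches term 6.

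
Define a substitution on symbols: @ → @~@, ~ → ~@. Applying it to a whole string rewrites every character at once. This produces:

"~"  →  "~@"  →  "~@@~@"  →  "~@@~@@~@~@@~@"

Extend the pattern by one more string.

~@@~@@~@~@@~@@~@~@@~@~@@~@@~@~@@~@

φ(~@@~@@~@~@@~@) expands symbol-by-symbol to ~@ @~@ @~@ ~@ @~@ @~@ ~@ @~@ ~@ @~@ @~@ ~@ @~@; joining the 13 pieces gives the next term.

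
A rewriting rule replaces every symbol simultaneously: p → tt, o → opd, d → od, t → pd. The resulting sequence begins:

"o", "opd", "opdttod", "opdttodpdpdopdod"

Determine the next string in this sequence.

Applying the rule to each of the 16 symbols of opdttodpdpdopdod gives the pieces opd tt od pd pd opd od tt od tt od opd tt od opd od, which concatenate to the answer.

opdttodpdpdopdodttodttodopdttodopdod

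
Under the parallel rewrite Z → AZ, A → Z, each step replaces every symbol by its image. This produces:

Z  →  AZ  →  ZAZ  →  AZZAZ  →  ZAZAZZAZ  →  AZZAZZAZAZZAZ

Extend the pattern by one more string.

ZAZAZZAZAZZAZZAZAZZAZ

Replace each of the 13 characters of AZZAZZAZAZZAZ in place — Z AZ AZ Z AZ AZ Z AZ Z AZ AZ Z AZ — and concatenate.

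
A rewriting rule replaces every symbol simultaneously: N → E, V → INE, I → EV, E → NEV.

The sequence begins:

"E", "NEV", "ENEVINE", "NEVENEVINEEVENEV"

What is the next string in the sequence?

Replace each of the 16 characters of NEVENEVINEEVENEV in place — E NEV INE NEV E NEV INE EV E NEV NEV INE NEV E NEV INE — and concatenate.

ENEVINENEVENEVINEEVENEVNEVINENEVENEVINE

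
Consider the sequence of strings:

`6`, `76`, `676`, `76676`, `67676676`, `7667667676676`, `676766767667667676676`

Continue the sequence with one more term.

7667667676676676766767667667676676

This is a Fibonacci-style word recurrence s(k) = s(k−2)·s(k−1): e.g. 6·76 = 676.
The next term joins 7667667676676 and 676766767667667676676.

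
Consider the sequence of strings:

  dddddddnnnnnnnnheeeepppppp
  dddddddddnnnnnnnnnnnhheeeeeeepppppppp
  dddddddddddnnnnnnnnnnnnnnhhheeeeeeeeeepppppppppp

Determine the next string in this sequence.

Each string has the form d^{2n+3} n^{3n+2} h^{n-1} e^{3n-2} p^{2n+2}, where the shown terms are n = 2, 3, 4.
Setting n = 5 gives 13, 17, 4, 13, 12 characters in each block.

dddddddddddddnnnnnnnnnnnnnnnnnhhhheeeeeeeeeeeeepppppppppppp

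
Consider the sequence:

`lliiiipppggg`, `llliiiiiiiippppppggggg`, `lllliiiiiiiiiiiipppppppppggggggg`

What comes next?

Each string has the form l^{n+1} i^{4n} p^{3n} g^{2n+1} (n = 1, 2, …).
For the next term, n = 4, so the run lengths are 5, 16, 12, 9.

llllliiiiiiiiiiiiiiiippppppppppppggggggggg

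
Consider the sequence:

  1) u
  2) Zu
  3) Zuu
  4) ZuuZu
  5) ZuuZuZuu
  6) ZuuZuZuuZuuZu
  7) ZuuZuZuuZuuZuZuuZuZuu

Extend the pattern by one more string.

From term 3 onward, concatenate the last term with the second-to-last: Zu·u = Zuu, Zuu·Zu = ZuuZu, …
The next term joins ZuuZuZuuZuuZuZuuZuZuu and ZuuZuZuuZuuZu.

ZuuZuZuuZuuZuZuuZuZuuZuuZuZuuZuuZu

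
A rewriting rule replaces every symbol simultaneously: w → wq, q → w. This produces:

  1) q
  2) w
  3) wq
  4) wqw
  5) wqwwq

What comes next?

Expanding wqwwq: w→wq, q→w, w→wq, w→wq, q→w. Concatenated: wq w wq wq w.

wqwwqwqw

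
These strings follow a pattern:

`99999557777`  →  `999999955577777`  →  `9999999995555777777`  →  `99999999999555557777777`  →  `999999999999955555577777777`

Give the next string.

9999999999999995555555777777777

Term n consists of 2n+1 9's, followed by n 5's, followed by n+2 7's, where the shown terms are n = 2, 3, 4, 5, 6.
Setting n = 7 gives 15, 7, 9 characters in each block.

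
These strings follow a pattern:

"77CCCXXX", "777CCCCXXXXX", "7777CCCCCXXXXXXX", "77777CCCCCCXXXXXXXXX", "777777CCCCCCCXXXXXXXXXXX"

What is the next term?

7777777CCCCCCCCXXXXXXXXXXXXX

Term n consists of n 7's, followed by n+1 C's, followed by 2n-1 X's, where the shown terms are n = 2, 3, 4, 5, 6.
At n = 7 the blocks have lengths 7, 8, 13.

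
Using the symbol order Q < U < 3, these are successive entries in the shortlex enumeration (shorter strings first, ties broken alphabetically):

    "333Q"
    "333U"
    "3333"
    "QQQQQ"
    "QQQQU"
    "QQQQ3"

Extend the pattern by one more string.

Treat QQQQ3 as a base-3 numeral over the given alphabet and add one, carrying through any trailing 3's.

QQQUQ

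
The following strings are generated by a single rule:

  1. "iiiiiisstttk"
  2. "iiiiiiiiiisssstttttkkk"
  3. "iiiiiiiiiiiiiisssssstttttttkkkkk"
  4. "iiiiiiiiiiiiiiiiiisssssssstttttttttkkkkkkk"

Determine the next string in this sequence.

Each string has the form i^{4n+2} s^{2n} t^{2n+1} k^{2n-1} (n = 1, 2, …).
Setting n = 5 gives 22, 10, 11, 9 characters in each block.

iiiiiiiiiiiiiiiiiiiiiisssssssssstttttttttttkkkkkkkkk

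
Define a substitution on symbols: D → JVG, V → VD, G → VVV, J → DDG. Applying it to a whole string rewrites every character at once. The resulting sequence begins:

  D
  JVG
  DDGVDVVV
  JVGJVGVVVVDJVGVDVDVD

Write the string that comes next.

Applying the rule to each of the 20 symbols of JVGJVGVVVVDJVGVDVDVD gives the pieces DDG VD VVV DDG VD VVV VD VD VD VD JVG DDG VD VVV VD JVG VD JVG VD JVG, which concatenate to the answer.

DDGVDVVVDDGVDVVVVDVDVDVDJVGDDGVDVVVVDJVGVDJVGVDJVG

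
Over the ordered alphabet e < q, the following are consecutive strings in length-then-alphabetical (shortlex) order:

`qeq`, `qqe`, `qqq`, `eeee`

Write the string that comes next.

eeeq

Find the rightmost character of eeee below q, bump it to the next letter, and reset everything to its right to e.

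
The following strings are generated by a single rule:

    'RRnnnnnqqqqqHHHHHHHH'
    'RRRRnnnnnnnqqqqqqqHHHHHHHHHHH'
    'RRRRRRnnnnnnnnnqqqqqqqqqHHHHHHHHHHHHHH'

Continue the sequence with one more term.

Term n consists of 2n-2 R's, followed by 2n+1 n's, followed by 2n+1 q's, followed by 3n+2 H's, where the shown terms are n = 2, 3, 4.
Setting n = 5 gives 8, 11, 11, 17 characters in each block.

RRRRRRRRnnnnnnnnnnnqqqqqqqqqqqHHHHHHHHHHHHHHHHH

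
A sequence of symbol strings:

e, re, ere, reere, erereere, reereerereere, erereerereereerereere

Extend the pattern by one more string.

reereerereereerereerereereerereere

From term 3 onward, concatenate the second-to-last term with the last: e·re = ere, re·ere = reere, …
So term 8 is reereerereere·erereerereereerereere.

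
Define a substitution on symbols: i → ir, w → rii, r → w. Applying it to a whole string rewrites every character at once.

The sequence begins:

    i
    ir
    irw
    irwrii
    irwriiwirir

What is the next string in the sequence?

irwriiwirirriiirwirw

Apply φ to irwriiwirir symbol by symbol: i→ir, r→w, w→rii, r→w, i→ir, i→ir, w→rii, i→ir, r→w, i→ir, r→w; joined: ir w rii w ir ir rii ir w ir w.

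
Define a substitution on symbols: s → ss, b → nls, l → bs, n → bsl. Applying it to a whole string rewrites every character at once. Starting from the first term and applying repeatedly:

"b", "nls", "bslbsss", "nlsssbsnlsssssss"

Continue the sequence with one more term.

bslbsssssssnlsssbslbsssssssssssssss

φ(nlsssbsnlsssssss) expands symbol-by-symbol to bsl bs ss ss ss nls ss bsl bs ss ss ss ss ss ss ss; joining the 16 pieces gives the next term.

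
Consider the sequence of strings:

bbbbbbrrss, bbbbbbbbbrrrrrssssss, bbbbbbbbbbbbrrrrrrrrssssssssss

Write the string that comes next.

bbbbbbbbbbbbbbbrrrrrrrrrrrssssssssssssss

Each string has the form b^{3n+3} r^{3n-1} s^{4n-2} (n = 1, 2, …).
For the next term, n = 4, so the run lengths are 15, 11, 14.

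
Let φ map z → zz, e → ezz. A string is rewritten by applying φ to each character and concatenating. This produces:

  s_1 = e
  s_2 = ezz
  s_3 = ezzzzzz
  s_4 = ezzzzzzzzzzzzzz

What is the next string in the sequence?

φ(ezzzzzzzzzzzzzz) expands symbol-by-symbol to ezz zz zz zz zz zz zz zz zz zz zz zz zz zz zz; joining the 15 pieces gives the next term.

ezzzzzzzzzzzzzzzzzzzzzzzzzzzzzz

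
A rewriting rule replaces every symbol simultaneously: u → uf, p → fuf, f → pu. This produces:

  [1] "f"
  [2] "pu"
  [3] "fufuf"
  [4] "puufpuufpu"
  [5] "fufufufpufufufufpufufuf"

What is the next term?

Rewriting the 23 symbols of fufufufpufufufufpufufuf one by one yields pu uf pu uf pu uf pu fuf uf pu uf pu uf pu uf pu fuf uf pu uf pu uf pu; concatenated:

puufpuufpuufpufufufpuufpuufpuufpufufufpuufpuufpu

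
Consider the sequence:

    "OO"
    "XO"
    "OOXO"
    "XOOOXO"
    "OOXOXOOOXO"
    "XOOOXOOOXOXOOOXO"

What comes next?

Each term (from the third on) is the two preceding terms concatenated in order: term 3 = OO·XO = OOXO.
Continuing: OOXOXOOOXO · XOOOXOOOXOXOOOXO gives term 7.

OOXOXOOOXOXOOOXOOOXOXOOOXO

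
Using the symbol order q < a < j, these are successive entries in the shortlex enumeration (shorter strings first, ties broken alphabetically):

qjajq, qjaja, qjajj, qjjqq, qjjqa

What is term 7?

Advancing 2 positions from qjjqa through qjjqa → qjjqj reaches term 7.

qjjaq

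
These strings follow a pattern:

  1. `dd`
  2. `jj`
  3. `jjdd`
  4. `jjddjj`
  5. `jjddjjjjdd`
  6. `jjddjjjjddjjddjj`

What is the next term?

Each term (from the third on) is the previous term followed by the one before it: term 3 = jj·dd = jjdd.
The next term joins jjddjjjjddjjddjj and jjddjjjjdd.

jjddjjjjddjjddjjjjddjjjjdd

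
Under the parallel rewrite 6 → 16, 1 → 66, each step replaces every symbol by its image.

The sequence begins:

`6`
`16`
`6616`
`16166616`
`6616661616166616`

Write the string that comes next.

φ(6616661616166616) expands symbol-by-symbol to 16 16 66 16 16 16 66 16 66 16 66 16 16 16 66 16; joining the 16 pieces gives the next term.

16166616161666166616661616166616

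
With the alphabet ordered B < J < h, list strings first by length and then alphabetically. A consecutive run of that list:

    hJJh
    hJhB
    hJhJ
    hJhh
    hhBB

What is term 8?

hhJB

Advancing 3 positions from hhBB through hhBB → hhBJ → hhBh reaches term 8.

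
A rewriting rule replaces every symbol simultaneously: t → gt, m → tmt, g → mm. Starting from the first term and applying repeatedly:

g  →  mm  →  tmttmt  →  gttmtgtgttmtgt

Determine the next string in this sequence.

mmgtgttmtgtmmgtmmgtgttmtgtmmgt

Applying the rule to each of the 14 symbols of gttmtgtgttmtgt gives the pieces mm gt gt tmt gt mm gt mm gt gt tmt gt mm gt, which concatenate to the answer.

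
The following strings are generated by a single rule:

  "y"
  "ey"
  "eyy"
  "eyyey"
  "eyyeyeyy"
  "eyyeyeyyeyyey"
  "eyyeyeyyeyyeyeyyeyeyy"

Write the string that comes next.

This is a Fibonacci-style word recurrence s(k) = s(k−1)·s(k−2): e.g. ey·y = eyy.
Continuing: eyyeyeyyeyyeyeyyeyeyy · eyyeyeyyeyyey gives term 8.

eyyeyeyyeyyeyeyyeyeyyeyyeyeyyeyyey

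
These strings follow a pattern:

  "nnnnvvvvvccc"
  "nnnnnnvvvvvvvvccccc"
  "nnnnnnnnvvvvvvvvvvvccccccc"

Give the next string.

Term n consists of 2n n's, followed by 3n-1 v's, followed by 2n-1 c's, where the shown terms are n = 2, 3, 4.
Setting n = 5 gives 10, 14, 9 characters in each block.

nnnnnnnnnnvvvvvvvvvvvvvvccccccccc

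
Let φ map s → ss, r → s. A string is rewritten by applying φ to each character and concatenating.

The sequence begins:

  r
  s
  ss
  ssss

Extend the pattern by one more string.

ssssssss

Rewriting each symbol of ssss: s→ss, s→ss, s→ss, s→ss, which concatenates to ss ss ss ss.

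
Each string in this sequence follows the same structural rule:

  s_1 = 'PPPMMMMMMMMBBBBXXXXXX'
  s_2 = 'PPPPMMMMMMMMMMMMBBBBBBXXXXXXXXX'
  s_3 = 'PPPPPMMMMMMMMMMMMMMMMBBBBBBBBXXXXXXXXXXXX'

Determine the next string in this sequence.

The n-th term is n+1 P's then 4n M's then 2n B's then 3n X's, where the shown terms are n = 2, 3, 4.
For the next term, n = 5, so the run lengths are 6, 20, 10, 15.

PPPPPPMMMMMMMMMMMMMMMMMMMMBBBBBBBBBBXXXXXXXXXXXXXXX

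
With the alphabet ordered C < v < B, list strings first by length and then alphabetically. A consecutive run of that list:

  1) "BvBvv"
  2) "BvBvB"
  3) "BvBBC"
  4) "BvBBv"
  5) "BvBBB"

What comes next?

Find the rightmost character of BvBBB below B, bump it to the next letter, and reset everything to its right to C.

BBCCC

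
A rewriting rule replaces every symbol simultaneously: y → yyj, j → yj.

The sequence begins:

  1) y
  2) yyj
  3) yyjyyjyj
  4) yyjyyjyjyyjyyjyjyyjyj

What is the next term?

Applying the rule to each of the 21 symbols of yyjyyjyjyyjyyjyjyyjyj gives the pieces yyj yyj yj yyj yyj yj yyj yj yyj yyj yj yyj yyj yj yyj yj yyj yyj yj yyj yj, which concatenate to the answer.

yyjyyjyjyyjyyjyjyyjyjyyjyyjyjyyjyyjyjyyjyjyyjyyjyjyyjyj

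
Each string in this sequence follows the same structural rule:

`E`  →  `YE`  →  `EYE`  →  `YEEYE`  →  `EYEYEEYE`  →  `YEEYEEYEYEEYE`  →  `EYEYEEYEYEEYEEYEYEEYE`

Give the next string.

From term 3 onward, concatenate the second-to-last term with the last: E·YE = EYE, YE·EYE = YEEYE, …
Continuing: YEEYEEYEYEEYE · EYEYEEYEYEEYEEYEYEEYE gives term 8.

YEEYEEYEYEEYEEYEYEEYEYEEYEEYEYEEYE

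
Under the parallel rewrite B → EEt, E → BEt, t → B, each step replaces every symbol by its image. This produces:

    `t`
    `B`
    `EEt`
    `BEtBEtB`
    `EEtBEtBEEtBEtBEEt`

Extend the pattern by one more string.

Rewriting the 17 symbols of EEtBEtBEEtBEtBEEt one by one yields BEt BEt B EEt BEt B EEt BEt BEt B EEt BEt B EEt BEt BEt B; concatenated:

BEtBEtBEEtBEtBEEtBEtBEtBEEtBEtBEEtBEtBEtB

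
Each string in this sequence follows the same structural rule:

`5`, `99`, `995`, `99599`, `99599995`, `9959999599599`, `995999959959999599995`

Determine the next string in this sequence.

9959999599599995999959959999599599

Each term (from the third on) is the previous term followed by the one before it: term 3 = 99·5 = 995.
The next term joins 995999959959999599995 and 9959999599599.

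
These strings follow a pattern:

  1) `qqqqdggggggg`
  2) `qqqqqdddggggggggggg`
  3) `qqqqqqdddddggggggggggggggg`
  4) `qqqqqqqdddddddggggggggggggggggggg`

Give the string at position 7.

Reading off run lengths: q runs 4, 5, 6, 7; d runs 1, 3, 5, 7; g runs 7, 11, 15, 19 — each is linear in n (n = 1, 2, …).
Setting n = 7 gives 10, 13, 31 characters in each block.

qqqqqqqqqqdddddddddddddggggggggggggggggggggggggggggggg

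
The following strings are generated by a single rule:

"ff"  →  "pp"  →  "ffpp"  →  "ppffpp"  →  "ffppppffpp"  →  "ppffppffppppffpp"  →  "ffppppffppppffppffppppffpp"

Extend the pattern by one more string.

ppffppffppppffppffppppffppppffppffppppffpp

This is a Fibonacci-style word recurrence s(k) = s(k−2)·s(k−1): e.g. ff·pp = ffpp.
The next term joins ppffppffppppffpp and ffppppffppppffppffppppffpp.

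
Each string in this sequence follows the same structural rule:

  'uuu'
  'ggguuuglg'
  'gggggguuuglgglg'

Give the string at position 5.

gggggggggggguuuglgglgglgglg

Every step adds ggg to the front and glg to the end of the previous string.
From gggggguuuglgglg, 2 further steps: gggggguuuglgglg → ggggggggguuuglgglgglg → (answer).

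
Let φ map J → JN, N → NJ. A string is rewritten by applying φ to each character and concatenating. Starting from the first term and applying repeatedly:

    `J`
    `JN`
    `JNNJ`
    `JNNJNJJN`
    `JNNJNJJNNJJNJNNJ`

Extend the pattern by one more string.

Replace each of the 16 characters of JNNJNJJNNJJNJNNJ in place — JN NJ NJ JN NJ JN JN NJ NJ JN JN NJ JN NJ NJ JN — and concatenate.

JNNJNJJNNJJNJNNJNJJNJNNJJNNJNJJN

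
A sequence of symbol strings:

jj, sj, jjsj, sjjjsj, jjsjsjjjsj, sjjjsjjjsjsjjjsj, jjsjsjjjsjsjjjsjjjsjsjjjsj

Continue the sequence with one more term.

sjjjsjjjsjsjjjsjjjsjsjjjsjsjjjsjjjsjsjjjsj

This is a Fibonacci-style word recurrence s(k) = s(k−2)·s(k−1): e.g. jj·sj = jjsj.
So term 8 is sjjjsjjjsjsjjjsj·jjsjsjjjsjsjjjsjjjsjsjjjsj.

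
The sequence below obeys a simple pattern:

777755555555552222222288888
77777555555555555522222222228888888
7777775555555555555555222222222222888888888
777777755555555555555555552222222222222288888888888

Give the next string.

Reading off run lengths: 7 runs 4, 5, 6, 7; 5 runs 10, 13, 16, 19; 2 runs 8, 10, 12, 14; 8 runs 5, 7, 9, 11 — each is linear in n, where the shown terms are n = 3, 4, 5, 6.
For the next term, n = 7, so the run lengths are 8, 22, 16, 13.

77777777555555555555555555555522222222222222228888888888888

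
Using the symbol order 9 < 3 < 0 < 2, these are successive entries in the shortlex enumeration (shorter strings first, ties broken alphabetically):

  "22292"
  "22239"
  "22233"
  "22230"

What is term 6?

Stepping forward 2 times from 22230: 22230 → 22232, then the target.

22209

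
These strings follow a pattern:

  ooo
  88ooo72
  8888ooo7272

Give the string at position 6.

s(k+1) = 88·s(k)·72, so each term gains 88 as a prefix and 72 as a suffix.
From 8888ooo7272, 3 further steps: 8888ooo7272 → 888888ooo727272 → 88888888ooo72727272 → (answer).

8888888888ooo7272727272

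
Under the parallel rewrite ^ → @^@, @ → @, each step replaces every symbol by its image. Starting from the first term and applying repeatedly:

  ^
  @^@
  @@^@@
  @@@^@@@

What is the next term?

Apply φ to @@@^@@@ symbol by symbol: @→@, @→@, @→@, ^→@^@, @→@, @→@, @→@; joined: @ @ @ @^@ @ @ @.

@@@@^@@@@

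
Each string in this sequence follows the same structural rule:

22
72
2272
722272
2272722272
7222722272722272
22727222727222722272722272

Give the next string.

Each term (from the third on) is the two preceding terms concatenated in order: term 3 = 22·72 = 2272.
So term 8 is 7222722272722272·22727222727222722272722272.

722272227272227222727222727222722272722272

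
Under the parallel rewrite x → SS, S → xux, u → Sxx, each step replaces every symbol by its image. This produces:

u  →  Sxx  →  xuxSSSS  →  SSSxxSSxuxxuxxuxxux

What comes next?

Rewriting the 19 symbols of SSSxxSSxuxxuxxuxxux one by one yields xux xux xux SS SS xux xux SS Sxx SS SS Sxx SS SS Sxx SS SS Sxx SS; concatenated:

xuxxuxxuxSSSSxuxxuxSSSxxSSSSSxxSSSSSxxSSSSSxxSS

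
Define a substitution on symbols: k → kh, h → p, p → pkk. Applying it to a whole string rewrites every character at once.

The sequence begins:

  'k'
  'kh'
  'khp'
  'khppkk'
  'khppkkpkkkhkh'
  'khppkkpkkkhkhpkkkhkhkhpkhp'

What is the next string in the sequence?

φ(khppkkpkkkhkhpkkkhkhkhpkhp) expands symbol-by-symbol to kh p pkk pkk kh kh pkk kh kh kh p kh p pkk kh kh kh p kh p kh p pkk kh p pkk; joining the 26 pieces gives the next term.

khppkkpkkkhkhpkkkhkhkhpkhppkkkhkhkhpkhpkhppkkkhppkk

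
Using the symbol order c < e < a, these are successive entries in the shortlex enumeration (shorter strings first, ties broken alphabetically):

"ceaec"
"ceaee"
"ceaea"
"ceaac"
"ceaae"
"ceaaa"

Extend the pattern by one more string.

caccc

Treat ceaaa as a base-3 numeral over the given alphabet and add one, carrying through any trailing a's.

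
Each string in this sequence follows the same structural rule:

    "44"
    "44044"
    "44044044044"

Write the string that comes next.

44044044044044044044044

Each string is two copies of the previous one joined by '0'.
So the next term is two copies of 44044044044 with '0' between the halves.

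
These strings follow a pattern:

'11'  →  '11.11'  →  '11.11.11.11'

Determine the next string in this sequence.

Each string is two copies of the previous one joined by '.'.
Doubling 11.11.11.11 with '.' between the halves:

11.11.11.11.11.11.11.11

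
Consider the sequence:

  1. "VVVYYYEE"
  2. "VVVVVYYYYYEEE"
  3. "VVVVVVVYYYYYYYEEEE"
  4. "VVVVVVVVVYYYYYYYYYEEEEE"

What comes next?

The n-th term is 2n+1 V's then 2n+1 Y's then n+1 E's (n = 1, 2, …).
For the next term, n = 5, so the run lengths are 11, 11, 6.

VVVVVVVVVVVYYYYYYYYYYYEEEEEE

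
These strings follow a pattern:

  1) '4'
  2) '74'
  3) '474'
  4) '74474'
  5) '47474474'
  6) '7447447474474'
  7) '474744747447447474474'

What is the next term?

Each term (from the third on) is the two preceding terms concatenated in order: term 3 = 4·74 = 474.
So term 8 is 7447447474474·474744747447447474474.

7447447474474474744747447447474474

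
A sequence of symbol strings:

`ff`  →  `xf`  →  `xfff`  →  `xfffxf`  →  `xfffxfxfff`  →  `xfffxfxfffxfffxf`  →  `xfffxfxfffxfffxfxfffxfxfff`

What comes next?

xfffxfxfffxfffxfxfffxfxfffxfffxfxfffxfffxf

This is a Fibonacci-style word recurrence s(k) = s(k−1)·s(k−2): e.g. xf·ff = xfff.
So term 8 is xfffxfxfffxfffxfxfffxfxfff·xfffxfxfffxfffxf.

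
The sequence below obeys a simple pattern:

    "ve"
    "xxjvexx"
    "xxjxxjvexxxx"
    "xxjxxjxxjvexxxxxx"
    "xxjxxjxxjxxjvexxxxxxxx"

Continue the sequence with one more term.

Every step adds xxj to the front and xx to the end of the previous string.
One more step from xxjxxjxxjxxjvexxxxxxxx gives the answer.

xxjxxjxxjxxjxxjvexxxxxxxxxx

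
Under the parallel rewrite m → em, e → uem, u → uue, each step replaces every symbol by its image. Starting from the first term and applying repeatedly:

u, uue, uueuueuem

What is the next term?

uueuueuemuueuueuemuueuemem

Apply φ to uueuueuem symbol by symbol: u→uue, u→uue, e→uem, u→uue, u→uue, e→uem, u→uue, e→uem, m→em; joined: uue uue uem uue uue uem uue uem em.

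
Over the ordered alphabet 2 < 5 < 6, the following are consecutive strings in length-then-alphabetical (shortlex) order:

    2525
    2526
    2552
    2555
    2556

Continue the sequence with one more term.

Treat 2556 as a base-3 numeral over the given alphabet and add one, carrying through any trailing 6's.

2562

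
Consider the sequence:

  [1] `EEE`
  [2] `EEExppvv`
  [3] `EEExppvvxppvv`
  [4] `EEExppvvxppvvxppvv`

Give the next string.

Each term is the previous one with xppvv appended.
One more step from EEExppvvxppvvxppvv gives the answer.

EEExppvvxppvvxppvvxppvv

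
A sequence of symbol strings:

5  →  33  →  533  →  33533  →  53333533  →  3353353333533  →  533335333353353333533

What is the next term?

From term 3 onward, concatenate the second-to-last term with the last: 5·33 = 533, 33·533 = 33533, …
The next term joins 3353353333533 and 533335333353353333533.

3353353333533533335333353353333533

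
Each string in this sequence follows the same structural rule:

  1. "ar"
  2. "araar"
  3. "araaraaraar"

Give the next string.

Every step duplicates the string with 'a' between the halves.
Doubling araaraaraar with 'a' between the halves:

araaraaraaraaraaraaraar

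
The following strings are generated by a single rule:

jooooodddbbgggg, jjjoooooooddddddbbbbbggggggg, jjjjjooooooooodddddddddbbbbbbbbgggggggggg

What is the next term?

jjjjjjjoooooooooooddddddddddddbbbbbbbbbbbggggggggggggg

Reading off run lengths: j runs 1, 3, 5; o runs 5, 7, 9; d runs 3, 6, 9; b runs 2, 5, 8; g runs 4, 7, 10 — each is linear in n (n = 1, 2, …).
For the next term, n = 4, so the run lengths are 7, 11, 12, 11, 13.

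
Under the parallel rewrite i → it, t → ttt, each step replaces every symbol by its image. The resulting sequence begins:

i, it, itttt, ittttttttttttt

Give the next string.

itttttttttttttttttttttttttttttttttttttttt

Applying the rule to each of the 14 symbols of ittttttttttttt gives the pieces it ttt ttt ttt ttt ttt ttt ttt ttt ttt ttt ttt ttt ttt, which concatenate to the answer.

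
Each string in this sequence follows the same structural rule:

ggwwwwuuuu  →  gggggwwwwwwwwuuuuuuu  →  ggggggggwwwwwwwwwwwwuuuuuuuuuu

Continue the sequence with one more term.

gggggggggggwwwwwwwwwwwwwwwwuuuuuuuuuuuuu

Term n consists of 3n-1 g's, followed by 4n w's, followed by 3n+1 u's (n = 1, 2, …).
At n = 4 the blocks have lengths 11, 16, 13.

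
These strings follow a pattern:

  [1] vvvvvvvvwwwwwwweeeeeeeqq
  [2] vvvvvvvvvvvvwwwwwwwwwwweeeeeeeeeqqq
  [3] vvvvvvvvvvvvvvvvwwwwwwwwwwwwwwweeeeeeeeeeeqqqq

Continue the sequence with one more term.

vvvvvvvvvvvvvvvvvvvvwwwwwwwwwwwwwwwwwwweeeeeeeeeeeeeqqqqq

Term n consists of 4n v's, followed by 4n-1 w's, followed by 2n+3 e's, followed by n q's, where the shown terms are n = 2, 3, 4.
Setting n = 5 gives 20, 19, 13, 5 characters in each block.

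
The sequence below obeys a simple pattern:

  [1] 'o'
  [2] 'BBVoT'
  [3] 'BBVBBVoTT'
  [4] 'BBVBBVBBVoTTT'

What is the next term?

BBVBBVBBVBBVoTTTT

s(k+1) = BBV·s(k)·T, so each term gains BBV as a prefix and T as a suffix.
One more step from BBVBBVBBVoTTT gives the answer.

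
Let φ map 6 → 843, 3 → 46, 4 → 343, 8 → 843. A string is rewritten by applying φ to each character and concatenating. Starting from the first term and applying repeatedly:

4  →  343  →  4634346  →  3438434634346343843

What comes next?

φ(3438434634346343843) expands symbol-by-symbol to 46 343 46 843 343 46 343 843 46 343 46 343 843 46 343 46 843 343 46; joining the 19 pieces gives the next term.

4634346843343463438434634346343843463434684334346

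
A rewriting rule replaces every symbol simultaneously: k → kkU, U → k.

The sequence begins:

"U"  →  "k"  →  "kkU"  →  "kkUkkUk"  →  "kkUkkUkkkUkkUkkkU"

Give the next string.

Replace each of the 17 characters of kkUkkUkkkUkkUkkkU in place — kkU kkU k kkU kkU k kkU kkU kkU k kkU kkU k kkU kkU kkU k — and concatenate.

kkUkkUkkkUkkUkkkUkkUkkUkkkUkkUkkkUkkUkkUk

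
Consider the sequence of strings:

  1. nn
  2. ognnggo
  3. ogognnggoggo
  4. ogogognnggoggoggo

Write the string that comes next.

s(k+1) = og·s(k)·ggo, so each term gains og as a prefix and ggo as a suffix.
So the next term is og·ogogognnggoggoggo·ggo.

ogogogognnggoggoggoggo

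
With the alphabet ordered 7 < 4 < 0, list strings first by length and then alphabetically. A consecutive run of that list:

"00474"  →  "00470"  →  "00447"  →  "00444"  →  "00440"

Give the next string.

Find the rightmost character of 00440 below 0, bump it to the next letter, and reset everything to its right to 7.

00407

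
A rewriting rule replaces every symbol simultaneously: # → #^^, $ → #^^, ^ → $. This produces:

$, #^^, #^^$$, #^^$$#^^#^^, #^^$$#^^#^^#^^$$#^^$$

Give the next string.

Rewriting the 21 symbols of #^^$$#^^#^^#^^$$#^^$$ one by one yields #^^ $ $ #^^ #^^ #^^ $ $ #^^ $ $ #^^ $ $ #^^ #^^ #^^ $ $ #^^ #^^; concatenated:

#^^$$#^^#^^#^^$$#^^$$#^^$$#^^#^^#^^$$#^^#^^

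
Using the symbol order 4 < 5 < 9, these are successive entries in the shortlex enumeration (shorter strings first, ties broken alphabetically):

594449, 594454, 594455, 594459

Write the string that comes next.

594494

The successor of 594459 increments the rightmost position that isn't already 9 and resets every position after it to 4.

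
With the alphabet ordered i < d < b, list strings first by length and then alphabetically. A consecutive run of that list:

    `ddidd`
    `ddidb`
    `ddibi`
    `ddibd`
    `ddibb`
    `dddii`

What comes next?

Find the rightmost character of dddii below b, bump it to the next letter, and reset everything to its right to i.

dddid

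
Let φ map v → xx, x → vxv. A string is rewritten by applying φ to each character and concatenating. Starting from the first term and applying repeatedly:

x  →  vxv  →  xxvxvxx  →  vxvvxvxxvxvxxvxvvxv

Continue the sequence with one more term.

xxvxvxxxxvxvxxvxvvxvxxvxvxxvxvvxvxxvxvxxxxvxvxx

φ(vxvvxvxxvxvxxvxvvxv) expands symbol-by-symbol to xx vxv xx xx vxv xx vxv vxv xx vxv xx vxv vxv xx vxv xx xx vxv xx; joining the 19 pieces gives the next term.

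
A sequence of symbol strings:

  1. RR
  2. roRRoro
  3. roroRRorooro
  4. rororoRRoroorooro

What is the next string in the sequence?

Every step adds ro to the front and oro to the end of the previous string.
One more step from rororoRRoroorooro gives the answer.

rorororoRRorooroorooro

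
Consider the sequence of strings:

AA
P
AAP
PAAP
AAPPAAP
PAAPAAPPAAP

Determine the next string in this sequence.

From term 3 onward, concatenate the second-to-last term with the last: AA·P = AAP, P·AAP = PAAP, …
The next term joins AAPPAAP and PAAPAAPPAAP.

AAPPAAPPAAPAAPPAAP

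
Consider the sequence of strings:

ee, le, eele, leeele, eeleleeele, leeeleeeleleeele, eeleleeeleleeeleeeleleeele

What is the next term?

leeeleeeleleeeleeeleleeeleleeeleeeleleeele

From term 3 onward, concatenate the second-to-last term with the last: ee·le = eele, le·eele = leeele, …
Continuing: leeeleeeleleeele · eeleleeeleleeeleeeleleeele gives term 8.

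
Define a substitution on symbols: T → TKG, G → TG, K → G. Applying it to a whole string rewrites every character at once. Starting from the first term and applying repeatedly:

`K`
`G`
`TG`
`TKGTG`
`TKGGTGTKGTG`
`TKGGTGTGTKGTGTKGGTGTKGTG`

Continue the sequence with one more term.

Applying the rule to each of the 24 symbols of TKGGTGTGTKGTGTKGGTGTKGTG gives the pieces TKG G TG TG TKG TG TKG TG TKG G TG TKG TG TKG G TG TG TKG TG TKG G TG TKG TG, which concatenate to the answer.

TKGGTGTGTKGTGTKGTGTKGGTGTKGTGTKGGTGTGTKGTGTKGGTGTKGTG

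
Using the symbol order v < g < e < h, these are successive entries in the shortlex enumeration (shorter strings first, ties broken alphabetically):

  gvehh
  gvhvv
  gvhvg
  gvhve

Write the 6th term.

gvhgv

Continuing the enumeration 2 steps past gvhve: gvhve → gvhvh → (answer).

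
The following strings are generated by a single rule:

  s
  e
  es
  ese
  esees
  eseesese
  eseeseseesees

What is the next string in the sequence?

Each term (from the third on) is the previous term followed by the one before it: term 3 = e·s = es.
Continuing: eseeseseesees · eseesese gives term 8.

eseeseseeseeseseesese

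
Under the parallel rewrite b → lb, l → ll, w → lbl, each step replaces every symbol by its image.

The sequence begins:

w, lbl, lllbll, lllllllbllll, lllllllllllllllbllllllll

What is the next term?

lllllllllllllllllllllllllllllllbllllllllllllllll

Applying the rule to each of the 24 symbols of lllllllllllllllbllllllll gives the pieces ll ll ll ll ll ll ll ll ll ll ll ll ll ll ll lb ll ll ll ll ll ll ll ll, which concatenate to the answer.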